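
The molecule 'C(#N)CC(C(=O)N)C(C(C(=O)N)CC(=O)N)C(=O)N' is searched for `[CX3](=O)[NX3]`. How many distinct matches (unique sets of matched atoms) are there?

4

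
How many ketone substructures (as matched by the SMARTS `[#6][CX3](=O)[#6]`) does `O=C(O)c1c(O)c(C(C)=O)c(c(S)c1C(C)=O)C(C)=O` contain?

[#6][CX3](=O)[#6] is the SMARTS for a ketone: a carbonyl carbon (no H) flanked by two carbons.
The molecule carries 3 separate instances of an acetyl/ketone group (-C(=O)CH3) meeting every constraint; each maps to a distinct set of atoms, giving 3 matches.

3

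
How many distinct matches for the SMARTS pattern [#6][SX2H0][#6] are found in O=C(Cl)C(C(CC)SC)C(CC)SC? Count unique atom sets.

[#6][SX2H0][#6] is the SMARTS for a thioether: an aliphatic sulfur bridging two carbons with no H on the sulfur.
The molecule carries 2 separate instances of a methylthio ether (-SCH3) meeting every constraint; each maps to a distinct set of atoms, giving 2 matches.

2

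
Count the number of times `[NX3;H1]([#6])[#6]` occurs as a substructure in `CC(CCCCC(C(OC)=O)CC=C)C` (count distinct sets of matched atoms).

[NX3;H1]([#6])[#6] is the SMARTS for a secondary amine: a trivalent nitrogen with one H, bonded to two carbons.
No fragment in the molecule satisfies every constraint, giving 0 matches.

0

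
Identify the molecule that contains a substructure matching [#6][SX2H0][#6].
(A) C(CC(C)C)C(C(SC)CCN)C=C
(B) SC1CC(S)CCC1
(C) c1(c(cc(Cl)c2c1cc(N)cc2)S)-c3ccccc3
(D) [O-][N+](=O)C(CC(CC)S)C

A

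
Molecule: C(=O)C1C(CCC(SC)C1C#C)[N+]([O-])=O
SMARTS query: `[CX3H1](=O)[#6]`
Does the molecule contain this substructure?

Yes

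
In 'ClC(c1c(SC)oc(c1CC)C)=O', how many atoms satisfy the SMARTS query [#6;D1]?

3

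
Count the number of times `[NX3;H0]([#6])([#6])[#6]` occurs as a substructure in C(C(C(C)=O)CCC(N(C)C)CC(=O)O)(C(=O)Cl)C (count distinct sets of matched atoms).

1

[NX3;H0]([#6])([#6])[#6] is the SMARTS for a tertiary amine: a trivalent nitrogen with no H, bonded to three carbons.
Exactly one fragment in the molecule meets all constraints, giving 1 match.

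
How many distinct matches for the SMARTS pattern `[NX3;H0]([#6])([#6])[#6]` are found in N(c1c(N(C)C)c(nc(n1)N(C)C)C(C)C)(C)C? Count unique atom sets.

3

[NX3;H0]([#6])([#6])[#6] is the SMARTS for a tertiary amine: a trivalent nitrogen with no H, bonded to three carbons.
The molecule carries 3 separate instances of a dimethylamino group (-N(CH3)2) meeting every constraint; each maps to a distinct set of atoms, giving 3 matches.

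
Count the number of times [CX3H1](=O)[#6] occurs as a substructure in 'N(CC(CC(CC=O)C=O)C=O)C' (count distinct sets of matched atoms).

3

[CX3H1](=O)[#6] is the SMARTS for an aldehyde: an sp2 carbon with one H, double-bonded to O and single-bonded to carbon.
The molecule carries 3 separate instances of an aldehyde (-CHO) meeting every constraint; each maps to a distinct set of atoms, giving 3 matches.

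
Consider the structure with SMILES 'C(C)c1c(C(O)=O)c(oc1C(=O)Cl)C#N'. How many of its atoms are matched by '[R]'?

The query [R] means: R matches any atom that is part of a ring.
Check the 15 heavy atoms by environment: 1× o (aromatic, in 5-ring) → match; 4× c (aromatic, in 5-ring) → match; 5× C (acyclic) → no; 3× O (acyclic) → no; 1× Cl (acyclic) → no; 1× N (acyclic) → no.
Summing the matching environments: 1 + 4 = 5 matching atoms.

5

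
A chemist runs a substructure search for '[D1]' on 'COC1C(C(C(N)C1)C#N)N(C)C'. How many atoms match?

5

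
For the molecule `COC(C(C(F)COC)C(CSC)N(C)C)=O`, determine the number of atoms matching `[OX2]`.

The query [OX2] means: aliphatic oxygen with two total connections — ether, hydroxyl, or ester single-bond O.
Check the 17 heavy atoms by environment: 10× C (X4) → no; 1× N (X3) → no; 1× F (X1) → no; 1× C (X3) → no; 1× O (X1) → no; 2× O (X2) → match; 1× S (X2) → no.
That gives 2 matching atoms.

2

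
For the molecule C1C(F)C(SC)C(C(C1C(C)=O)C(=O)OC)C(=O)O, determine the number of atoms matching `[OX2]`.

2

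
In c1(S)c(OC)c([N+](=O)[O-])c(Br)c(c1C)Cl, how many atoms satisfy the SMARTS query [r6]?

6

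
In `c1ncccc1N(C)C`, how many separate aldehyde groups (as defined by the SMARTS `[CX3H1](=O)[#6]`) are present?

[CX3H1](=O)[#6] is the SMARTS for an aldehyde: an sp2 carbon with one H, double-bonded to O and single-bonded to carbon.
No fragment in the molecule satisfies every constraint, giving 0 matches.

0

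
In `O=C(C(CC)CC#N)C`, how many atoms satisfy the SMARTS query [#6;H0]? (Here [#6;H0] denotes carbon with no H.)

The query [#6;H0] means: any carbon with no attached hydrogen.
Check the 9 heavy atoms by environment: 2× C (H2) → no; 1× C (H1) → no; 2× C (H3) → no; 2× C (H0) → match; 1× N (H0) → no; 1× O (H0) → no.
That gives 2 matching atoms.

2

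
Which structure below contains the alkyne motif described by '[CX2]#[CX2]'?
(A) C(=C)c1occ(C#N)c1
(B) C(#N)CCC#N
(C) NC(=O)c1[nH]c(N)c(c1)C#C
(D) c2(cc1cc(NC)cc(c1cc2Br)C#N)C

[CX2]#[CX2] describes a carbon-carbon triple bond (an alkyne).
(A) has a nitrile (-C#N) but the triple bond is C#N, not C#C.
(B) has a nitrile (-C#N) but the triple bond is C#N, not C#C.
(C) contains an ethynyl group (-C#CH), which satisfies every atom and bond constraint.
(D) has a nitrile (-C#N) but the triple bond is C#N, not C#C.
So the answer is (C).

C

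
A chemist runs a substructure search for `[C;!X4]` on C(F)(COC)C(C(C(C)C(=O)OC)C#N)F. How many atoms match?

2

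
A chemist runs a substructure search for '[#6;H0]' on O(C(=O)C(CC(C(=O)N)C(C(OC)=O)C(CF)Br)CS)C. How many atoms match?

The query [#6;H0] means: any carbon with no attached hydrogen.
Check the 21 heavy atoms by environment: 3× C (H2) → no; 4× C (H1) → no; 3× C (H0) → match; 5× O (H0) → no; 1× N (H2) → no; 1× S (H1) → no; 1× F (H0) → no; 2× C (H3) → no; 1× Br (H0) → no.
That gives 3 matching atoms.

3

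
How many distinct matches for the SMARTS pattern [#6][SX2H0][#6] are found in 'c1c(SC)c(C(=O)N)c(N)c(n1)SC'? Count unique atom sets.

[#6][SX2H0][#6] is the SMARTS for a thioether: an aliphatic sulfur bridging two carbons with no H on the sulfur.
The molecule carries 2 separate instances of a methylthio ether (-SCH3) meeting every constraint; each maps to a distinct set of atoms, giving 2 matches.

2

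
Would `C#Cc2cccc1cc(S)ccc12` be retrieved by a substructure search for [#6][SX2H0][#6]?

The pattern [#6][SX2H0][#6] describes an aliphatic sulfur bridging two carbons with no H on the sulfur — a thioether.
The closest candidate here is a thiol (-SH), but the sulfur has H1, not H0 bridging two carbons. No other fragment satisfies the full query, so there is no match.

No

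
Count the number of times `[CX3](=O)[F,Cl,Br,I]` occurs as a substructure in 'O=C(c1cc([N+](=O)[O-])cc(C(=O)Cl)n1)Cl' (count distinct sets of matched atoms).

[CX3](=O)[F,Cl,Br,I] is the SMARTS for an acyl halide: a carbonyl carbon bonded to a halogen.
The molecule carries 2 separate instances of an acyl chloride (-C(=O)Cl) meeting every constraint; each maps to a distinct set of atoms, giving 2 matches.

2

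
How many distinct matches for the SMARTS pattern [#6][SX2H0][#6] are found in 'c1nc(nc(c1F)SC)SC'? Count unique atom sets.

[#6][SX2H0][#6] is the SMARTS for a thioether: an aliphatic sulfur bridging two carbons with no H on the sulfur.
The molecule carries 2 separate instances of a methylthio ether (-SCH3) meeting every constraint; each maps to a distinct set of atoms, giving 2 matches.

2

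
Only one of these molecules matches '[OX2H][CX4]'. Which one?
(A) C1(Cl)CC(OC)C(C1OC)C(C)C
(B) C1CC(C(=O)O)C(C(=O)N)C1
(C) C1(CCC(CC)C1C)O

[OX2H][CX4] describes a hydroxyl oxygen bound to an sp3 (X4) carbon (an aliphatic alcohol).
(A) has a methoxy ether (-OCH3) but the oxygen has H0 (ether), not H1.
(B) has a carboxylic acid group (-C(=O)OH) but the -OH is on a CX3 carbonyl carbon, not a CX4 carbon.
(C) contains a hydroxyl group (-OH), which satisfies every atom and bond constraint.
So the answer is (C).

C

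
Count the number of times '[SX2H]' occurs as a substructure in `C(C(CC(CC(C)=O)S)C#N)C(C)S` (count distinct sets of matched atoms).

[SX2H] is the SMARTS for a thiol: an aliphatic sulfur with two connections, one being H.
The molecule carries 2 separate instances of a thiol (-SH) meeting every constraint; each maps to a distinct set of atoms, giving 2 matches.

2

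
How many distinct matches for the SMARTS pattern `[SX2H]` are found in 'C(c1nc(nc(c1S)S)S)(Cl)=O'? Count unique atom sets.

[SX2H] is the SMARTS for a thiol: an aliphatic sulfur with two connections, one being H.
The molecule carries 3 separate instances of a thiol (-SH) meeting every constraint; each maps to a distinct set of atoms, giving 3 matches.

3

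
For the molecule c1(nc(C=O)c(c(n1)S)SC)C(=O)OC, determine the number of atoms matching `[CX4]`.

2

Check the 15 heavy atoms by environment: 2× n (aromatic, X2) → no; 4× c (aromatic, X3) → no; 2× S (X2) → no; 2× C (X4) → match; 2× C (X3) → no; 2× O (X1) → no; 1× O (X2) → no.
That gives 2 matching atoms.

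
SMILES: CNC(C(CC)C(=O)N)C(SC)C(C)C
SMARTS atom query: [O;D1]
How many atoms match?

1

The query [O;D1] means: aliphatic oxygen bonded to exactly one heavy atom.
Check the 15 heavy atoms by environment: 5× C (D1) → no; 1× C (D2) → no; 5× C (D3) → no; 1× O (D1) → match; 1× N (D1) → no; 1× N (D2) → no; 1× S (D2) → no.
That gives 1 matching atom.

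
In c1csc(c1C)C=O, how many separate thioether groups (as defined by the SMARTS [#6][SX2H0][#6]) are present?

[#6][SX2H0][#6] is the SMARTS for a thioether: an aliphatic sulfur bridging two carbons with no H on the sulfur.
No fragment in the molecule satisfies every constraint, giving 0 matches.

0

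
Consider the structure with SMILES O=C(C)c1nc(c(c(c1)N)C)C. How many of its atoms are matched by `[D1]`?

5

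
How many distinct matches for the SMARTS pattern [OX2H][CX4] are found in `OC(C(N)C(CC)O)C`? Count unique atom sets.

2

[OX2H][CX4] is the SMARTS for an aliphatic alcohol: a hydroxyl oxygen bound to an sp3 (X4) carbon.
The molecule carries 2 separate instances of a hydroxyl group (-OH) meeting every constraint; each maps to a distinct set of atoms, giving 2 matches.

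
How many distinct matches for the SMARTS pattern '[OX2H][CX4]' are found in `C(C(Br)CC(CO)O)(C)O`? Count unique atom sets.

3

[OX2H][CX4] is the SMARTS for an aliphatic alcohol: a hydroxyl oxygen bound to an sp3 (X4) carbon.
The molecule carries 3 separate instances of a hydroxyl group (-OH) meeting every constraint; each maps to a distinct set of atoms, giving 3 matches.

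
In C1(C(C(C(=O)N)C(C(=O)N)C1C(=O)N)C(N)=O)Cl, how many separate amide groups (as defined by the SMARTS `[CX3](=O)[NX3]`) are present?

[CX3](=O)[NX3] is the SMARTS for an amide: a carbonyl carbon bonded to a trivalent nitrogen.
The molecule carries 4 separate instances of a primary amide (-C(=O)NH2) meeting every constraint; each maps to a distinct set of atoms, giving 4 matches.

4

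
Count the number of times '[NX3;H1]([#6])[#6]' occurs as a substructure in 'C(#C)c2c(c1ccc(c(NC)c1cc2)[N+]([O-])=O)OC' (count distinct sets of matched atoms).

1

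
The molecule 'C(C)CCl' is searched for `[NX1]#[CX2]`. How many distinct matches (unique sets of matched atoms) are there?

0

[NX1]#[CX2] is the SMARTS for a nitrile: a nitrogen triple-bonded to a two-connected carbon.
No fragment in the molecule satisfies every constraint, giving 0 matches.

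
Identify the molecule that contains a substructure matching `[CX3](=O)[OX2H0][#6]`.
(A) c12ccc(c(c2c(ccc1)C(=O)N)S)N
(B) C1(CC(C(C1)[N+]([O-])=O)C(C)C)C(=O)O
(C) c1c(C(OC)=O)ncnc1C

C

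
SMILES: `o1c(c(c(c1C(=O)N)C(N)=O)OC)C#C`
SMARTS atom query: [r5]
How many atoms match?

5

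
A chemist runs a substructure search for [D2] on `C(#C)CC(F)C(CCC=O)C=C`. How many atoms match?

Check the 12 heavy atoms by environment: 6× C (D2) → match; 2× C (D3) → no; 2× C (D1) → no; 1× F (D1) → no; 1× O (D1) → no.
That gives 6 matching atoms.

6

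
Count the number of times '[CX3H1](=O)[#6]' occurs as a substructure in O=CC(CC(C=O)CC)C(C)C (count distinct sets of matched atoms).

2

[CX3H1](=O)[#6] is the SMARTS for an aldehyde: an sp2 carbon with one H, double-bonded to O and single-bonded to carbon.
The molecule carries 2 separate instances of an aldehyde (-CHO) meeting every constraint; each maps to a distinct set of atoms, giving 2 matches.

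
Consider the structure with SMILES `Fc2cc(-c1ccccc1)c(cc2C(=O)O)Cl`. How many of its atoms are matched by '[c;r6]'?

Check the 17 heavy atoms by environment: 12× c (aromatic, in 6-ring) → match; 1× C (acyclic) → no; 2× O (acyclic) → no; 1× F (acyclic) → no; 1× Cl (acyclic) → no.
That gives 12 matching atoms.

12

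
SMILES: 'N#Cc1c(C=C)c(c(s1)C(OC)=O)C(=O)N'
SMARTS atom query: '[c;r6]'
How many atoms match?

Check the 16 heavy atoms by environment: 1× s (aromatic, in 5-ring) → no; 4× c (aromatic, in 5-ring) → no; 6× C (acyclic) → no; 3× O (acyclic) → no; 2× N (acyclic) → no.
No environment satisfies the query, so 0 matching atoms.

0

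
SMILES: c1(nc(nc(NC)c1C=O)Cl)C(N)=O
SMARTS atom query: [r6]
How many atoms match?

6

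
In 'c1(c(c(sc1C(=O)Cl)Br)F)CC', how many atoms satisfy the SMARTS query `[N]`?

The query [N] means: uppercase N matches aliphatic (non-aromatic) nitrogen only.
Check the 12 heavy atoms by environment: 1× s (aromatic) → no; 4× c (aromatic) → no; 3× C → no; 1× O → no; 1× Cl → no; 1× Br → no; 1× F → no.
No environment satisfies the query, so 0 matching atoms.

0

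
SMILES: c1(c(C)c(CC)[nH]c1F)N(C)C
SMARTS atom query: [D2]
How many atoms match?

2

The query [D2] means: atom with exactly two heavy-atom neighbours.
Check the 12 heavy atoms by environment: 1× n (aromatic, D2) → match; 4× c (aromatic, D3) → no; 1× F (D1) → no; 1× C (D2) → match; 4× C (D1) → no; 1× N (D3) → no.
Summing the matching environments: 1 + 1 = 2 matching atoms.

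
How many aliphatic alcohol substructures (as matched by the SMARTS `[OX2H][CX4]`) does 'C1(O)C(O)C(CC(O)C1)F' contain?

[OX2H][CX4] is the SMARTS for an aliphatic alcohol: a hydroxyl oxygen bound to an sp3 (X4) carbon.
The molecule carries 3 separate instances of a hydroxyl group (-OH) meeting every constraint; each maps to a distinct set of atoms, giving 3 matches.

3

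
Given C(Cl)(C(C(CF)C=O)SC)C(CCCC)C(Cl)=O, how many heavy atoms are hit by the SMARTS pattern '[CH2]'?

4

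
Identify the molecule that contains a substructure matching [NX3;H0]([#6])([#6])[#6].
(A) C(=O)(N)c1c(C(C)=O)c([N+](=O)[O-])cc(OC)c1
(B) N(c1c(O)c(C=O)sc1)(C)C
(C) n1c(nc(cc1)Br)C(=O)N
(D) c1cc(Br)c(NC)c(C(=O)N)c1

B

[NX3;H0]([#6])([#6])[#6] describes a trivalent nitrogen with no H, bonded to three carbons (a tertiary amine).
(A) has a primary amide (-C(=O)NH2) but the amide nitrogen has H2 and only one carbon neighbour.
(B) contains a dimethylamino group (-N(CH3)2), which satisfies every atom and bond constraint.
(C) has a primary amide (-C(=O)NH2) but the amide nitrogen has H2 and only one carbon neighbour.
(D) has a primary amide (-C(=O)NH2) but the amide nitrogen has H2 and only one carbon neighbour.
So the answer is (B).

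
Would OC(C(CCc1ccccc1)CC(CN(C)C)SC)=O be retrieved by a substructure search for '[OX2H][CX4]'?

The pattern [OX2H][CX4] describes a hydroxyl oxygen bound to an sp3 (X4) carbon — an aliphatic alcohol.
The closest candidate here is a carboxylic acid group (-C(=O)OH), but the -OH is on a CX3 carbonyl carbon, not a CX4 carbon. No other fragment satisfies the full query, so there is no match.

No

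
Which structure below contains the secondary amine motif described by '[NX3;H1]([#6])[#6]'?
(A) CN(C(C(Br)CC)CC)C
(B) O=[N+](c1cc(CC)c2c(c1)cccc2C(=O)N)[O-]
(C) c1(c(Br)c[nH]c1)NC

C

[NX3;H1]([#6])[#6] describes a trivalent nitrogen with one H, bonded to two carbons (a secondary amine).
(A) has a dimethylamino group (-N(CH3)2) but the nitrogen has H0, not H1.
(B) has a primary amide (-C(=O)NH2) but the -C(=O)NH2 nitrogen has H2, not H1.
(C) contains an N-methylamino group (-NHCH3), which satisfies every atom and bond constraint.
So the answer is (C).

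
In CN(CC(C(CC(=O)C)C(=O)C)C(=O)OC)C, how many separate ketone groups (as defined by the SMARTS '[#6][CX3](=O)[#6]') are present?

2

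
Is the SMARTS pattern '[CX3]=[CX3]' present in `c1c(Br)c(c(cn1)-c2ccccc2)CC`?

No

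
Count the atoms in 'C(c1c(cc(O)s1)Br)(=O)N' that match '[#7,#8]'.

The query [#7,#8] means: nitrogen or oxygen (comma = OR).
Check the 10 heavy atoms by environment: 1× s (aromatic) → no; 4× c (aromatic) → no; 1× Br → no; 2× O → match; 1× C → no; 1× N → match.
Summing the matching environments: 2 + 1 = 3 matching atoms.

3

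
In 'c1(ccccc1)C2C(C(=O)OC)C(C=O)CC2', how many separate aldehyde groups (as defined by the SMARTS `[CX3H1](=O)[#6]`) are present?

1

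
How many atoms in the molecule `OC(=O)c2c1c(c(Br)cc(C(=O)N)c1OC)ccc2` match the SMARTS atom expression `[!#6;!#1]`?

6

The query [!#6;!#1] means: not carbon and not hydrogen — any heteroatom.
Check the 19 heavy atoms by environment: 10× c (aromatic) → no; 3× C → no; 4× O → match; 1× N → match; 1× Br → match.
Summing the matching environments: 4 + 1 + 1 = 6 matching atoms.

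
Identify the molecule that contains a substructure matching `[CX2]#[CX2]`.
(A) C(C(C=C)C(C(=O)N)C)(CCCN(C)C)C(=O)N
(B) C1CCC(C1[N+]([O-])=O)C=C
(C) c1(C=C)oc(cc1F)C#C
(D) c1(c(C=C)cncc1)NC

[CX2]#[CX2] describes a carbon-carbon triple bond (an alkyne).
(A) has a vinyl group (-CH=CH2) but the C=C is a double bond; both carbons are CX3, not CX2.
(B) has a vinyl group (-CH=CH2) but the C=C is a double bond; both carbons are CX3, not CX2.
(C) contains an ethynyl group (-C#CH), which satisfies every atom and bond constraint.
(D) has a vinyl group (-CH=CH2) but the C=C is a double bond; both carbons are CX3, not CX2.
So the answer is (C).

C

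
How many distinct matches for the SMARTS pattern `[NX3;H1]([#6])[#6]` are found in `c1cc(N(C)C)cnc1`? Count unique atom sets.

[NX3;H1]([#6])[#6] is the SMARTS for a secondary amine: a trivalent nitrogen with one H, bonded to two carbons.
The molecule has a dimethylamino group (-N(CH3)2), but the nitrogen has H0, not H1; nothing else fits, so there are 0 matches.

0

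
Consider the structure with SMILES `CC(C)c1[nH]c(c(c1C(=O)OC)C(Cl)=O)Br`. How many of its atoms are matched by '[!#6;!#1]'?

6

The query [!#6;!#1] means: not carbon and not hydrogen — any heteroatom.
Check the 16 heavy atoms by environment: 1× n (aromatic) → match; 4× c (aromatic) → no; 6× C → no; 3× O → match; 1× Br → match; 1× Cl → match.
Summing the matching environments: 1 + 3 + 1 + 1 = 6 matching atoms.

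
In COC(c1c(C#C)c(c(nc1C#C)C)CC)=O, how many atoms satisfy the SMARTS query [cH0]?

5

The query [cH0] means: aromatic carbon with no attached hydrogen (substituted or ring-fusion).
Check the 17 heavy atoms by environment: 1× n (aromatic, H0) → no; 5× c (aromatic, H0) → match; 3× C (H0) → no; 2× C (H1) → no; 3× C (H3) → no; 2× O (H0) → no; 1× C (H2) → no.
That gives 5 matching atoms.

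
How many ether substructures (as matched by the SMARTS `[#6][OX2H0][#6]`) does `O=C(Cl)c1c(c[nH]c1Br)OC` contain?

[#6][OX2H0][#6] is the SMARTS for an ether: an aliphatic oxygen bridging two carbons with no H on the oxygen.
Exactly one fragment in the molecule meets all constraints, giving 1 match.

1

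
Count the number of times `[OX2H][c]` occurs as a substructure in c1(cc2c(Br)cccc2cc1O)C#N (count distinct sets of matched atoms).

1

[OX2H][c] is the SMARTS for a phenol: a hydroxyl oxygen attached to an aromatic carbon.
Exactly one fragment in the molecule meets all constraints, giving 1 match.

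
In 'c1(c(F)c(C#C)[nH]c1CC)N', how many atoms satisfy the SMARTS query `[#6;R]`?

4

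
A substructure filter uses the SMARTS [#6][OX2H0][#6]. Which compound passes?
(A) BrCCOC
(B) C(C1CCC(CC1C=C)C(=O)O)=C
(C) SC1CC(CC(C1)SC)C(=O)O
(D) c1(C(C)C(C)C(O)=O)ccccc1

A

[#6][OX2H0][#6] describes an aliphatic oxygen bridging two carbons with no H on the oxygen (an ether).
(A) contains a methoxy ether (-OCH3), which satisfies every atom and bond constraint.
(B) has a carboxylic acid group (-C(=O)OH) but the -OH oxygen has H1; the =O is OX1, not OX2.
(C) has a carboxylic acid group (-C(=O)OH) but the -OH oxygen has H1; the =O is OX1, not OX2.
(D) has a carboxylic acid group (-C(=O)OH) but the -OH oxygen has H1; the =O is OX1, not OX2.
So the answer is (A).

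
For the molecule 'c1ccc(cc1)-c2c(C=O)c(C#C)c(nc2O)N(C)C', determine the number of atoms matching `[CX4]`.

2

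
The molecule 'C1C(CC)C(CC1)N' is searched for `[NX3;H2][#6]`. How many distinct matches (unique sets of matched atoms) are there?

1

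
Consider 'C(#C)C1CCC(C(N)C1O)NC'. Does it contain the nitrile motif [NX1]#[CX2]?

The pattern [NX1]#[CX2] describes a nitrogen triple-bonded to a two-connected carbon — a nitrile.
The closest candidate here is a primary amino group (-NH2), but the nitrogen is NX3 (three connections), not NX1 triple-bonded. No other fragment satisfies the full query, so there is no match.

No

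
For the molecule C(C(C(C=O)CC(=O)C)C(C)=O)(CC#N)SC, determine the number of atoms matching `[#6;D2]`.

The query [#6;D2] means: any carbon bonded to exactly two heavy atoms.
Check the 17 heavy atoms by environment: 4× C (D2) → match; 5× C (D3) → no; 3× O (D1) → no; 1× S (D2) → no; 3× C (D1) → no; 1× N (D1) → no.
That gives 4 matching atoms.

4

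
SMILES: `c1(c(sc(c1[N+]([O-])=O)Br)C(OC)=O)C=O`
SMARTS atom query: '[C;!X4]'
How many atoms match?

The query [C;!X4] means: aliphatic carbon that does not have four total connections.
Check the 15 heavy atoms by environment: 1× s (aromatic, X2) → no; 4× c (aromatic, X3) → no; 2× C (X3) → match; 3× O (X1) → no; 1× O (X2) → no; 1× C (X4) → no; 1× Br (X1) → no; 1× N (charge +1, X3) → no; 1× O (charge -1, X1) → no.
That gives 2 matching atoms.

2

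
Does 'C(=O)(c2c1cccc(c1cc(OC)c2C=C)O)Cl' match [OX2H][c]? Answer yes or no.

The pattern [OX2H][c] describes a hydroxyl oxygen attached to an aromatic carbon — a phenol.
The molecule carries a hydroxyl group (-OH), whose atoms satisfy every constraint of the query, so the pattern matches.

Yes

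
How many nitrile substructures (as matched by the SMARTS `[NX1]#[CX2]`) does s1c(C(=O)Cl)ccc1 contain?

[NX1]#[CX2] is the SMARTS for a nitrile: a nitrogen triple-bonded to a two-connected carbon.
No fragment in the molecule satisfies every constraint, giving 0 matches.

0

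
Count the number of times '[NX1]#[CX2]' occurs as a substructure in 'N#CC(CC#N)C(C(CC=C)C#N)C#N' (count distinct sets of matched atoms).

4

[NX1]#[CX2] is the SMARTS for a nitrile: a nitrogen triple-bonded to a two-connected carbon.
The molecule carries 4 separate instances of a nitrile (-C#N) meeting every constraint; each maps to a distinct set of atoms, giving 4 matches.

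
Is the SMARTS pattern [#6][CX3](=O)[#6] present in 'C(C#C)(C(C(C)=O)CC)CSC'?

The pattern [#6][CX3](=O)[#6] describes a carbonyl carbon (no H) flanked by two carbons — a ketone.
The molecule carries an acetyl/ketone group (-C(=O)CH3), whose atoms satisfy every constraint of the query, so the pattern matches.

Yes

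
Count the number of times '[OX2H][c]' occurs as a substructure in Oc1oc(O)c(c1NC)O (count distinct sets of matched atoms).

3

[OX2H][c] is the SMARTS for a phenol: a hydroxyl oxygen attached to an aromatic carbon.
The molecule carries 3 separate instances of a hydroxyl group (-OH) meeting every constraint; each maps to a distinct set of atoms, giving 3 matches.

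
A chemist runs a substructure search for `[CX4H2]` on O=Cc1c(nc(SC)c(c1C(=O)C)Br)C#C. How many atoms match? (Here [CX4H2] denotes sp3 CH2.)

0

The query [CX4H2] means: sp3 carbon (X4) with exactly two hydrogens.
Check the 16 heavy atoms by environment: 1× n (aromatic, H0, X2) → no; 5× c (aromatic, H0, X3) → no; 1× Br (H0, X1) → no; 1× C (H1, X3) → no; 2× O (H0, X1) → no; 1× C (H0, X2) → no; 1× C (H1, X2) → no; 1× S (H0, X2) → no; 2× C (H3, X4) → no; 1× C (H0, X3) → no.
No environment satisfies the query, so 0 matching atoms.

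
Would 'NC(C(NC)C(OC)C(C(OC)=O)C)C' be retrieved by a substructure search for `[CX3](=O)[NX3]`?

The pattern [CX3](=O)[NX3] describes a carbonyl carbon bonded to a trivalent nitrogen — an amide.
The closest candidate here is a methyl-ester group (-C(=O)OCH3), but the carbonyl is bonded to O, not to an NX3 nitrogen. No other fragment satisfies the full query, so there is no match.

No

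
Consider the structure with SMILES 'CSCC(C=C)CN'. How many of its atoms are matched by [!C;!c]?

2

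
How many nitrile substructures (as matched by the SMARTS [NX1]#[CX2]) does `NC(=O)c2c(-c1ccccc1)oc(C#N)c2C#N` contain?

2

[NX1]#[CX2] is the SMARTS for a nitrile: a nitrogen triple-bonded to a two-connected carbon.
The molecule carries 2 separate instances of a nitrile (-C#N) meeting every constraint; each maps to a distinct set of atoms, giving 2 matches.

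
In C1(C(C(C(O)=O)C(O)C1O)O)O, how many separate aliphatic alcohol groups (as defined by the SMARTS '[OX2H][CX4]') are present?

4

[OX2H][CX4] is the SMARTS for an aliphatic alcohol: a hydroxyl oxygen bound to an sp3 (X4) carbon.
The molecule carries 4 separate instances of a hydroxyl group (-OH) meeting every constraint; each maps to a distinct set of atoms, giving 4 matches.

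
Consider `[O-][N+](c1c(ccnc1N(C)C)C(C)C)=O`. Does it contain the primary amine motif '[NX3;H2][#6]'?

No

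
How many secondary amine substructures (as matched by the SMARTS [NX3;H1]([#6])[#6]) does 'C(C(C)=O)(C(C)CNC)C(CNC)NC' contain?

[NX3;H1]([#6])[#6] is the SMARTS for a secondary amine: a trivalent nitrogen with one H, bonded to two carbons.
The molecule carries 3 separate instances of an N-methylamino group (-NHCH3) meeting every constraint; each maps to a distinct set of atoms, giving 3 matches.

3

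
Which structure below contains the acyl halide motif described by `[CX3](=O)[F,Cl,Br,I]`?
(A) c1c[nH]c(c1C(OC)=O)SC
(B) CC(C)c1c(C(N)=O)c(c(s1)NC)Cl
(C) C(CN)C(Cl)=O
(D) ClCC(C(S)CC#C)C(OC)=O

C

[CX3](=O)[F,Cl,Br,I] describes a carbonyl carbon bonded to a halogen (an acyl halide).
(A) has a methyl-ester group (-C(=O)OCH3) but the carbonyl is bonded to -O-C, not to a halogen.
(B) has a chloro substituent but the Cl is not on a carbonyl carbon.
(C) contains an acyl chloride (-C(=O)Cl), which satisfies every atom and bond constraint.
(D) has a chloro substituent but the Cl is not on a carbonyl carbon.
So the answer is (C).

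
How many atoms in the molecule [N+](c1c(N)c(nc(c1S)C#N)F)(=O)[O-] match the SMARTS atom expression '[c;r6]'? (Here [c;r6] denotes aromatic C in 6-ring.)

5

The query [c;r6] means: aromatic carbon that belongs to a six-membered ring.
Check the 14 heavy atoms by environment: 1× n (aromatic, in 6-ring) → no; 5× c (aromatic, in 6-ring) → match; 1× S (acyclic) → no; 1× N (charge +1, acyclic) → no; 1× O (charge -1, acyclic) → no; 1× O (acyclic) → no; 1× F (acyclic) → no; 1× C (acyclic) → no; 2× N (acyclic) → no.
That gives 5 matching atoms.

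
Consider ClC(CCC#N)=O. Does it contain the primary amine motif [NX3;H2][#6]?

The pattern [NX3;H2][#6] describes a trivalent nitrogen with two H attached to carbon — a primary amine.
The closest candidate here is a nitrile (-C#N), but the nitrogen is NX1 (triple-bonded), not NX3 with two H. No other fragment satisfies the full query, so there is no match.

No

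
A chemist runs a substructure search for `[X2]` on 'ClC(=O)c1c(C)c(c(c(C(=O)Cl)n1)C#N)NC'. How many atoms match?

2

The query [X2] means: any atom with exactly two total connections (bonds + H).
Check the 17 heavy atoms by environment: 1× n (aromatic, X2) → match; 5× c (aromatic, X3) → no; 1× C (X2) → match; 1× N (X1) → no; 2× C (X3) → no; 2× O (X1) → no; 2× Cl (X1) → no; 1× N (X3) → no; 2× C (X4) → no.
Summing the matching environments: 1 + 1 = 2 matching atoms.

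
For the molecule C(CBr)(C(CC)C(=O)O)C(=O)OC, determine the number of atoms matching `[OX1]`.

2

The query [OX1] means: aliphatic oxygen with one total connection — typically a carbonyl =O or an oxide.
Check the 13 heavy atoms by environment: 6× C (X4) → no; 2× C (X3) → no; 2× O (X1) → match; 2× O (X2) → no; 1× Br (X1) → no.
That gives 2 matching atoms.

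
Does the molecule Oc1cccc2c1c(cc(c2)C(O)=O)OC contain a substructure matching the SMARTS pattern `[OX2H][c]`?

Yes

The pattern [OX2H][c] describes a hydroxyl oxygen attached to an aromatic carbon — a phenol.
The molecule carries a hydroxyl group (-OH), whose atoms satisfy every constraint of the query, so the pattern matches.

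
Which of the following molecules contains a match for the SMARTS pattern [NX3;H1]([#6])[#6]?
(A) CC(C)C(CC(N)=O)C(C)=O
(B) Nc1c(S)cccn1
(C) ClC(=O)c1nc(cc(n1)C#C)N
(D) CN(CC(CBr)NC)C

D

[NX3;H1]([#6])[#6] describes a trivalent nitrogen with one H, bonded to two carbons (a secondary amine).
(A) has a primary amide (-C(=O)NH2) but the -C(=O)NH2 nitrogen has H2, not H1.
(B) has a primary amino group (-NH2) but the nitrogen has H2 and only one carbon neighbour.
(C) has a primary amino group (-NH2) but the nitrogen has H2 and only one carbon neighbour.
(D) contains an N-methylamino group (-NHCH3), which satisfies every atom and bond constraint.
So the answer is (D).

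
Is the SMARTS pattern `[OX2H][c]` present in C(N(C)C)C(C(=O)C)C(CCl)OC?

No

The pattern [OX2H][c] describes a hydroxyl oxygen attached to an aromatic carbon — a phenol.
The closest candidate here is a methoxy ether (-OCH3), but the oxygen has H0, not H1. No other fragment satisfies the full query, so there is no match.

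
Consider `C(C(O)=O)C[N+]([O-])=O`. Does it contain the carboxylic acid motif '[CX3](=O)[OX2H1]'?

Yes

The pattern [CX3](=O)[OX2H1] describes an sp2 carbon double-bonded to O and single-bonded to an -OH oxygen — a carboxylic acid.
The molecule carries a carboxylic acid group (-C(=O)OH), whose atoms satisfy every constraint of the query, so the pattern matches.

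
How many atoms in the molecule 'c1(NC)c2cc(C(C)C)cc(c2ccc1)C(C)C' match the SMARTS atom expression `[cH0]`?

The query [cH0] means: aromatic carbon with no attached hydrogen (substituted or ring-fusion).
Check the 18 heavy atoms by environment: 5× c (aromatic, H0) → match; 5× c (aromatic, H1) → no; 2× C (H1) → no; 5× C (H3) → no; 1× N (H1) → no.
That gives 5 matching atoms.

5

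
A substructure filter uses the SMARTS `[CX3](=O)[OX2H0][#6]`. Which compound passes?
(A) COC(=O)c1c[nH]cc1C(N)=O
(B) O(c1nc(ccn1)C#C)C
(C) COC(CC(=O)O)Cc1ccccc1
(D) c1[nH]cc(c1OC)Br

A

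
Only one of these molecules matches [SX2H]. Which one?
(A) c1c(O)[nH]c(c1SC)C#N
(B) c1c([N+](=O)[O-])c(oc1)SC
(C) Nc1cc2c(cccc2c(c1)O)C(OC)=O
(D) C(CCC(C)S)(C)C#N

D

[SX2H] describes an aliphatic sulfur with two connections, one being H (a thiol).
(A) has a methylthio ether (-SCH3) but the sulfur has H0 (bonded to two carbons), not H1.
(B) has a methylthio ether (-SCH3) but the sulfur has H0 (bonded to two carbons), not H1.
(C) has a hydroxyl group (-OH) but it is an -OH, not an -SH.
(D) contains a thiol (-SH), which satisfies every atom and bond constraint.
So the answer is (D).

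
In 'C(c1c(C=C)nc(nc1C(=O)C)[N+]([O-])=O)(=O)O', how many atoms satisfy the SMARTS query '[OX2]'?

The query [OX2] means: aliphatic oxygen with two total connections — ether, hydroxyl, or ester single-bond O.
Check the 17 heavy atoms by environment: 2× n (aromatic, X2) → no; 4× c (aromatic, X3) → no; 4× C (X3) → no; 3× O (X1) → no; 1× O (X2) → match; 1× N (charge +1, X3) → no; 1× O (charge -1, X1) → no; 1× C (X4) → no.
That gives 1 matching atom.

1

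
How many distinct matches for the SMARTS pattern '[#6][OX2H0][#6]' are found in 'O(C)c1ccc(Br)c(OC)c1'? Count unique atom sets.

2

[#6][OX2H0][#6] is the SMARTS for an ether: an aliphatic oxygen bridging two carbons with no H on the oxygen.
The molecule carries 2 separate instances of a methoxy ether (-OCH3) meeting every constraint; each maps to a distinct set of atoms, giving 2 matches.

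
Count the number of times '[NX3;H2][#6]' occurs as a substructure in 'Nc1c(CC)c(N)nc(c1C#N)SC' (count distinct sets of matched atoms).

2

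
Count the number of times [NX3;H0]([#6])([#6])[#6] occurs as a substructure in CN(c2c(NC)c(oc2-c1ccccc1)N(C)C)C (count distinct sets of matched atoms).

2

[NX3;H0]([#6])([#6])[#6] is the SMARTS for a tertiary amine: a trivalent nitrogen with no H, bonded to three carbons.
The molecule carries 2 separate instances of a dimethylamino group (-N(CH3)2) meeting every constraint; each maps to a distinct set of atoms, giving 2 matches.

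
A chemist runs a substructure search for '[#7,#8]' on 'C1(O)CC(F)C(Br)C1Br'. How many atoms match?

1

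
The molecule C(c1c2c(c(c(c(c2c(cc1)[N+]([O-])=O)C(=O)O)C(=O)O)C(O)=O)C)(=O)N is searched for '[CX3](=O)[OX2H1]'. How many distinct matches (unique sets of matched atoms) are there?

3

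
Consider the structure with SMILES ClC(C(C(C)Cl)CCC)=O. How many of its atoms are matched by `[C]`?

7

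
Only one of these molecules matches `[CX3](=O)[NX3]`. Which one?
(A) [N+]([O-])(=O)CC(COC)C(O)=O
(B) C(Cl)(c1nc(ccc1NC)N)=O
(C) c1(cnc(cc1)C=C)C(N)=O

C

[CX3](=O)[NX3] describes a carbonyl carbon bonded to a trivalent nitrogen (an amide).
(A) has a carboxylic acid group (-C(=O)OH) but the carbonyl is bonded to O, not to an NX3 nitrogen.
(B) has a primary amino group (-NH2) but the -NH2 is not attached to a carbonyl carbon.
(C) contains a primary amide (-C(=O)NH2), which satisfies every atom and bond constraint.
So the answer is (C).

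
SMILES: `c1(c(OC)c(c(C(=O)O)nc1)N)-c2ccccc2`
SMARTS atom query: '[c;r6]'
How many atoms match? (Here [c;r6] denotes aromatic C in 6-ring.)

11

The query [c;r6] means: aromatic carbon that belongs to a six-membered ring.
Check the 18 heavy atoms by environment: 1× n (aromatic, in 6-ring) → no; 11× c (aromatic, in 6-ring) → match; 1× N (acyclic) → no; 3× O (acyclic) → no; 2× C (acyclic) → no.
That gives 11 matching atoms.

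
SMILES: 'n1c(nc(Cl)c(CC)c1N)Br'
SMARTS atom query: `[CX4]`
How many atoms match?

2

The query [CX4] means: C with X4: aliphatic carbon with exactly 4 total connections (bonds + H).
Check the 11 heavy atoms by environment: 2× n (aromatic, X2) → no; 4× c (aromatic, X3) → no; 2× C (X4) → match; 1× Br (X1) → no; 1× Cl (X1) → no; 1× N (X3) → no.
That gives 2 matching atoms.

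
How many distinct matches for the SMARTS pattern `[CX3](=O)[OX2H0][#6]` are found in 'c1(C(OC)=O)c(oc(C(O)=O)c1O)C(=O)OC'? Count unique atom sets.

[CX3](=O)[OX2H0][#6] is the SMARTS for an ester: a carbonyl carbon bonded to an oxygen that is itself bonded to carbon (no H on that O).
The molecule carries 2 separate instances of a methyl-ester group (-C(=O)OCH3) meeting every constraint; each maps to a distinct set of atoms, giving 2 matches.

2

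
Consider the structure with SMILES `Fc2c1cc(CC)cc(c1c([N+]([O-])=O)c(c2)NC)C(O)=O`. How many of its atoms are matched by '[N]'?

2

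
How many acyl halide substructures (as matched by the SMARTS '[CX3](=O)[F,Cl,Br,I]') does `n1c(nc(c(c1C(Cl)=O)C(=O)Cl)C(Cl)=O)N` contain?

3

[CX3](=O)[F,Cl,Br,I] is the SMARTS for an acyl halide: a carbonyl carbon bonded to a halogen.
The molecule carries 3 separate instances of an acyl chloride (-C(=O)Cl) meeting every constraint; each maps to a distinct set of atoms, giving 3 matches.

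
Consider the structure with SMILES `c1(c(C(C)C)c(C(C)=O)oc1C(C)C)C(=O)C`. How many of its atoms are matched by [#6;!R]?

10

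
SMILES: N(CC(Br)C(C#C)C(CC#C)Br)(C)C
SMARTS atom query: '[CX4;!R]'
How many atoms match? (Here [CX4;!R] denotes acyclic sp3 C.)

7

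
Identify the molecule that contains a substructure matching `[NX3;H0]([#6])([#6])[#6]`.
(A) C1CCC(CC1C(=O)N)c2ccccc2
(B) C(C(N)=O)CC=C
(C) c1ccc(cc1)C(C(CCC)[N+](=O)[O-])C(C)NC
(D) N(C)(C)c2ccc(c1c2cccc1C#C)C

D

[NX3;H0]([#6])([#6])[#6] describes a trivalent nitrogen with no H, bonded to three carbons (a tertiary amine).
(A) has a primary amide (-C(=O)NH2) but the amide nitrogen has H2 and only one carbon neighbour.
(B) has a primary amide (-C(=O)NH2) but the amide nitrogen has H2 and only one carbon neighbour.
(C) has an N-methylamino group (-NHCH3) but the nitrogen still has one H (H1), not H0.
(D) contains a dimethylamino group (-N(CH3)2), which satisfies every atom and bond constraint.
So the answer is (D).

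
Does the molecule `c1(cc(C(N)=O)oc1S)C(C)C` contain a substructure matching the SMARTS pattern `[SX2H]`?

Yes

The pattern [SX2H] describes an aliphatic sulfur with two connections, one being H — a thiol.
The molecule carries a thiol (-SH), whose atoms satisfy every constraint of the query, so the pattern matches.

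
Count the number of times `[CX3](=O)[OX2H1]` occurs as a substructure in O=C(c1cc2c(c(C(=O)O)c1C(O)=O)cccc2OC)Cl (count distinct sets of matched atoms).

2

[CX3](=O)[OX2H1] is the SMARTS for a carboxylic acid: an sp2 carbon double-bonded to O and single-bonded to an -OH oxygen.
The molecule carries 2 separate instances of a carboxylic acid group (-C(=O)OH) meeting every constraint; each maps to a distinct set of atoms, giving 2 matches.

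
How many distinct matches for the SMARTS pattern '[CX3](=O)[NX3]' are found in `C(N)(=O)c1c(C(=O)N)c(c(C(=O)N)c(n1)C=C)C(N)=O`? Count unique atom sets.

4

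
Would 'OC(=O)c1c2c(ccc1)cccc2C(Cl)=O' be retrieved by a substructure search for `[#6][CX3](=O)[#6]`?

No

The pattern [#6][CX3](=O)[#6] describes a carbonyl carbon (no H) flanked by two carbons — a ketone.
The closest candidate here is a carboxylic acid group (-C(=O)OH), but one neighbour of the carbonyl carbon is O, not C. No other fragment satisfies the full query, so there is no match.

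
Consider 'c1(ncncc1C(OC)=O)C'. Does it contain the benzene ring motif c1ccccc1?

No

The pattern c1ccccc1 describes six aromatic carbons in a ring — a benzene ring.
The closest candidate here is a methyl group (-CH3), but no six-membered all-carbon aromatic ring is present. No other fragment satisfies the full query, so there is no match.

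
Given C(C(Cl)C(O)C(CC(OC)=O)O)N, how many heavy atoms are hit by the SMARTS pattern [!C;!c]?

6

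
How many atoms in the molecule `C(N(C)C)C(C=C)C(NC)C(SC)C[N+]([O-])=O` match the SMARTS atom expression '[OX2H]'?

The query [OX2H] means: aliphatic oxygen with two connections, one of which is H — an -OH oxygen.
Check the 17 heavy atoms by environment: 2× C (H2, X4) → no; 3× C (H1, X4) → no; 1× N (H1, X3) → no; 4× C (H3, X4) → no; 1× S (H0, X2) → no; 1× N (charge +1, H0, X3) → no; 1× O (charge -1, H0, X1) → no; 1× O (H0, X1) → no; 1× N (H0, X3) → no; 1× C (H1, X3) → no; 1× C (H2, X3) → no.
No environment satisfies the query, so 0 matching atoms.

0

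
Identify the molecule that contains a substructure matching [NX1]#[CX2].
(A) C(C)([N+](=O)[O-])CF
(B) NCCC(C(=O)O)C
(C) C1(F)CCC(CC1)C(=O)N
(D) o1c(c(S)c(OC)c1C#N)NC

D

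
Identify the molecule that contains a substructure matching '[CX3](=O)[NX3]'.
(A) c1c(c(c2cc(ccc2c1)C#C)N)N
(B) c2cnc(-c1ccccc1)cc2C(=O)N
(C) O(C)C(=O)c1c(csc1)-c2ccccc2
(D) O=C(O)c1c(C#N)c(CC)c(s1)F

B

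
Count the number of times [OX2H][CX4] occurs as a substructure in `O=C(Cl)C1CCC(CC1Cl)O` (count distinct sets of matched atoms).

1

[OX2H][CX4] is the SMARTS for an aliphatic alcohol: a hydroxyl oxygen bound to an sp3 (X4) carbon.
Exactly one fragment in the molecule meets all constraints, giving 1 match.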